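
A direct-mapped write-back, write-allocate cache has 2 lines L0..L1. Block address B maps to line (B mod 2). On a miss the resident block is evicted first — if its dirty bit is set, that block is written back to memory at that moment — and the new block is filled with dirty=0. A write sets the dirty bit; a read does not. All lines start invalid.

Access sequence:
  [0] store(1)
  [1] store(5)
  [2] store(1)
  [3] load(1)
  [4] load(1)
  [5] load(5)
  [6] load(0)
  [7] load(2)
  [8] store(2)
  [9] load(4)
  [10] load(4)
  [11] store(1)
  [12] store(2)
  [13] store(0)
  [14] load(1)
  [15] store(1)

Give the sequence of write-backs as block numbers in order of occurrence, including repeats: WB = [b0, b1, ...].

0: W B1 -> L1 miss  d=D]
1: W B5 -> L1 miss wb->B1  d=D]
2: W B1 -> L1 miss wb->B5  d=D]
3: R B1 -> L1 hit  d=D]
4: R B1 -> L1 hit  d=D]
5: R B5 -> L1 miss wb->B1  d=-]
6: R B0 -> L0 miss  d=-]
7: R B2 -> L0 miss  d=-]
8: W B2 -> L0 hit  d=D]
9: R B4 -> L0 miss wb->B2  d=-]
10: R B4 -> L0 hit  d=-]
11: W B1 -> L1 miss  d=D]
12: W B2 -> L0 miss  d=D]
13: W B0 -> L0 miss wb->B2  d=D]
14: R B1 -> L1 hit  d=D]
15: W B1 -> L1 hit  d=D]

WB = [1, 5, 1, 2, 2]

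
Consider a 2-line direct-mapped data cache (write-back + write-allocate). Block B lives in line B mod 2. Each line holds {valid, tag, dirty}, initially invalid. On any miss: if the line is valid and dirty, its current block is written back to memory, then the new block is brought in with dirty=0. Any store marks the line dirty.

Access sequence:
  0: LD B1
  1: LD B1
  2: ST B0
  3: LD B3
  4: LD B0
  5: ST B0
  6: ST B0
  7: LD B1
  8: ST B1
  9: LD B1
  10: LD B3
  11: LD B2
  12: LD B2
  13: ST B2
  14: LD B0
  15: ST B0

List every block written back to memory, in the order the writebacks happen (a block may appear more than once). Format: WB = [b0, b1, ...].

0: R B1 → L1 miss [-]
1: R B1 → L1 hit [-]
2: W B0 → L0 miss [D]
3: R B3 → L1 miss [-]
4: R B0 → L0 hit [D]
5: W B0 → L0 hit [D]
6: W B0 → L0 hit [D]
7: R B1 → L1 miss [-]
8: W B1 → L1 hit [D]
9: R B1 → L1 hit [D]
10: R B3 → L1 miss wb→B1 [-]
11: R B2 → L0 miss wb→B0 [-]
12: R B2 → L0 hit [-]
13: W B2 → L0 hit [D]
14: R B0 → L0 miss wb→B2 [-]
15: W B0 → L0 hit [D]

WB = [1, 0, 2]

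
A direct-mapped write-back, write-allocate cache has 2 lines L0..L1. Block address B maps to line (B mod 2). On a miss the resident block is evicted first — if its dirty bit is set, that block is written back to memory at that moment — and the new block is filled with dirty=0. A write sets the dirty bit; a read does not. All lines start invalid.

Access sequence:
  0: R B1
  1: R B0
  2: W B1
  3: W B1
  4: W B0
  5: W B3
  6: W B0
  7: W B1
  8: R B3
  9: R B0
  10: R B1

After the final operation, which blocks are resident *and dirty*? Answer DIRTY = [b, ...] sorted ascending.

DIRTY = [0]

  0 | R B1 → L1 miss [-]
  1 | R B0 → L0 miss [-]
  2 | W B1 → L1 hit [D]
  3 | W B1 → L1 hit [D]
  4 | W B0 → L0 hit [D]
  5 | W B3 → L1 miss wb→B1 [D]
  6 | W B0 → L0 hit [D]
  7 | W B1 → L1 miss wb→B3 [D]
  8 | R B3 → L1 miss wb→B1 [-]
  9 | R B0 → L0 hit [D]
  10 | R B1 → L1 miss [-]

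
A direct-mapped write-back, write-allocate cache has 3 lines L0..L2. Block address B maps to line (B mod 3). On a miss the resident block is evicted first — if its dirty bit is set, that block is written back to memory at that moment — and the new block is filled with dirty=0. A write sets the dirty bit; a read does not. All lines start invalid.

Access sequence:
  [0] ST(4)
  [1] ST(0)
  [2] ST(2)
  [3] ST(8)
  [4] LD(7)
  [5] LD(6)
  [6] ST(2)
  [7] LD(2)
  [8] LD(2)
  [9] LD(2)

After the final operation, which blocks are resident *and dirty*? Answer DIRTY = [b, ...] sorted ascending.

  0 | W B4 → L1 miss [D]
  1 | W B0 → L0 miss [D]
  2 | W B2 → L2 miss [D]
  3 | W B8 → L2 miss wb→B2 [D]
  4 | R B7 → L1 miss wb→B4 [-]
  5 | R B6 → L0 miss wb→B0 [-]
  6 | W B2 → L2 miss wb→B8 [D]
  7 | R B2 → L2 hit [D]
  8 | R B2 → L2 hit [D]
  9 | R B2 → L2 hit [D]

DIRTY = [2]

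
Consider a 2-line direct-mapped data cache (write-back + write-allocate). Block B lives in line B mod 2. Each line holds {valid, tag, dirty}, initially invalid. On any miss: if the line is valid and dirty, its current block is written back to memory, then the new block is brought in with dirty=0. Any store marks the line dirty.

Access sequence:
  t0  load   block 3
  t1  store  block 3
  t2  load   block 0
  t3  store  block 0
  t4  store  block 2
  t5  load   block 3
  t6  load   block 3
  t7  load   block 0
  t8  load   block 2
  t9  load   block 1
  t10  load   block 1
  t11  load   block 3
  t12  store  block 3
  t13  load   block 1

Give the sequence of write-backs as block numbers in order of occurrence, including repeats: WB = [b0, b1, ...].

0: R B3 → L1 miss [-]
1: W B3 → L1 hit [D]
2: R B0 → L0 miss [-]
3: W B0 → L0 hit [D]
4: W B2 → L0 miss wb→B0 [D]
5: R B3 → L1 hit [D]
6: R B3 → L1 hit [D]
7: R B0 → L0 miss wb→B2 [-]
8: R B2 → L0 miss [-]
9: R B1 → L1 miss wb→B3 [-]
10: R B1 → L1 hit [-]
11: R B3 → L1 miss [-]
12: W B3 → L1 hit [D]
13: R B1 → L1 miss wb→B3 [-]

WB = [0, 2, 3, 3]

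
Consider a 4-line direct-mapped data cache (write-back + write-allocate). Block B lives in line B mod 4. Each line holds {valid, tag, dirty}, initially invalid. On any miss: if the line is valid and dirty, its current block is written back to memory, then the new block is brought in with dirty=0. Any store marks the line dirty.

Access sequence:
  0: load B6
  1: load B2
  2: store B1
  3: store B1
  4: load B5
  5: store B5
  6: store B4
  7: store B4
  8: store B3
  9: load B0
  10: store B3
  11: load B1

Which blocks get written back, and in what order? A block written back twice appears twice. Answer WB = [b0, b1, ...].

WB = [1, 4, 5]

  0 | R B6 → L2 miss [-]
  1 | R B2 → L2 miss [-]
  2 | W B1 → L1 miss [D]
  3 | W B1 → L1 hit [D]
  4 | R B5 → L1 miss wb→B1 [-]
  5 | W B5 → L1 hit [D]
  6 | W B4 → L0 miss [D]
  7 | W B4 → L0 hit [D]
  8 | W B3 → L3 miss [D]
  9 | R B0 → L0 miss wb→B4 [-]
  10 | W B3 → L3 hit [D]
  11 | R B1 → L1 miss wb→B5 [-]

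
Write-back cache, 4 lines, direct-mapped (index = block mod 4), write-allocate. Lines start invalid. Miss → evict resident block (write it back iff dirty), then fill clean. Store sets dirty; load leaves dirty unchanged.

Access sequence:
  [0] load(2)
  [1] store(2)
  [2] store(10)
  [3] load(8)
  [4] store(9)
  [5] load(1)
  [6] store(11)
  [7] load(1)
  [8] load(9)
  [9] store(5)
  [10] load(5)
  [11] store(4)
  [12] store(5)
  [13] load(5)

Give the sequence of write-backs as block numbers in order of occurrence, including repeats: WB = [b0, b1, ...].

  0 | R B2 → L2 miss [-]
  1 | W B2 → L2 hit [D]
  2 | W B10 → L2 miss wb→B2 [D]
  3 | R B8 → L0 miss [-]
  4 | W B9 → L1 miss [D]
  5 | R B1 → L1 miss wb→B9 [-]
  6 | W B11 → L3 miss [D]
  7 | R B1 → L1 hit [-]
  8 | R B9 → L1 miss [-]
  9 | W B5 → L1 miss [D]
  10 | R B5 → L1 hit [D]
  11 | W B4 → L0 miss [D]
  12 | W B5 → L1 hit [D]
  13 | R B5 → L1 hit [D]

WB = [2, 9]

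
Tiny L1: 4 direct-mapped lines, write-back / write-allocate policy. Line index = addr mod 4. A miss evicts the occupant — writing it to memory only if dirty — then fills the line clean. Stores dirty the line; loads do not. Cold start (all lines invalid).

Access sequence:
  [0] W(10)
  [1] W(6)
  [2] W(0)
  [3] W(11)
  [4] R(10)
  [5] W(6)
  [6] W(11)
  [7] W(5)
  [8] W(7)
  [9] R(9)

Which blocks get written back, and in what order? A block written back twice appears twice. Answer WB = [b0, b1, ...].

0: W B10 → L2 miss [D]
1: W B6 → L2 miss wb→B10 [D]
2: W B0 → L0 miss [D]
3: W B11 → L3 miss [D]
4: R B10 → L2 miss wb→B6 [-]
5: W B6 → L2 miss [D]
6: W B11 → L3 hit [D]
7: W B5 → L1 miss [D]
8: W B7 → L3 miss wb→B11 [D]
9: R B9 → L1 miss wb→B5 [-]

WB = [10, 6, 11, 5]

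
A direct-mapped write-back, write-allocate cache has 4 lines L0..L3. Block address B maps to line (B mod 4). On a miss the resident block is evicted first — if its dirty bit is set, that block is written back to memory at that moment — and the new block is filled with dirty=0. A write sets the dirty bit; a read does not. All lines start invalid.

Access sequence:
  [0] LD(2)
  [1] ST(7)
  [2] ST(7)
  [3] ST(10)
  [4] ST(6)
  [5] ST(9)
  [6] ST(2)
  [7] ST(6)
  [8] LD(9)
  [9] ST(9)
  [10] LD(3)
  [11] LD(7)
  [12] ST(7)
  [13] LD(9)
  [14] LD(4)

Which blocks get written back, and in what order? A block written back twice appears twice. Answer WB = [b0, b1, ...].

WB = [10, 6, 2, 7]

  0 | R B2 → L2 miss [-]
  1 | W B7 → L3 miss [D]
  2 | W B7 → L3 hit [D]
  3 | W B10 → L2 miss [D]
  4 | W B6 → L2 miss wb→B10 [D]
  5 | W B9 → L1 miss [D]
  6 | W B2 → L2 miss wb→B6 [D]
  7 | W B6 → L2 miss wb→B2 [D]
  8 | R B9 → L1 hit [D]
  9 | W B9 → L1 hit [D]
  10 | R B3 → L3 miss wb→B7 [-]
  11 | R B7 → L3 miss [-]
  12 | W B7 → L3 hit [D]
  13 | R B9 → L1 hit [D]
  14 | R B4 → L0 miss [-]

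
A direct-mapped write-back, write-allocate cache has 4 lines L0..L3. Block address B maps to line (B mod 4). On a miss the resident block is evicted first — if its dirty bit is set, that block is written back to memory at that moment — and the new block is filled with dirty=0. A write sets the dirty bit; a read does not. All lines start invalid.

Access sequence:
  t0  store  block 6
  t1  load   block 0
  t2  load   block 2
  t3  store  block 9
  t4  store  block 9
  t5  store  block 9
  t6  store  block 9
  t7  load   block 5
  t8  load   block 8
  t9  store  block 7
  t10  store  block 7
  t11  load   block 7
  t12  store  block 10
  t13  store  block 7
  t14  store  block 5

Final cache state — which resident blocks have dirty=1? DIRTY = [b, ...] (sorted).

0: W B6 -> L2 miss  d=D]
1: R B0 -> L0 miss  d=-]
2: R B2 -> L2 miss wb->B6  d=-]
3: W B9 -> L1 miss  d=D]
4: W B9 -> L1 hit  d=D]
5: W B9 -> L1 hit  d=D]
6: W B9 -> L1 hit  d=D]
7: R B5 -> L1 miss wb->B9  d=-]
8: R B8 -> L0 miss  d=-]
9: W B7 -> L3 miss  d=D]
10: W B7 -> L3 hit  d=D]
11: R B7 -> L3 hit  d=D]
12: W B10 -> L2 miss  d=D]
13: W B7 -> L3 hit  d=D]
14: W B5 -> L1 hit  d=D]

DIRTY = [5, 7, 10]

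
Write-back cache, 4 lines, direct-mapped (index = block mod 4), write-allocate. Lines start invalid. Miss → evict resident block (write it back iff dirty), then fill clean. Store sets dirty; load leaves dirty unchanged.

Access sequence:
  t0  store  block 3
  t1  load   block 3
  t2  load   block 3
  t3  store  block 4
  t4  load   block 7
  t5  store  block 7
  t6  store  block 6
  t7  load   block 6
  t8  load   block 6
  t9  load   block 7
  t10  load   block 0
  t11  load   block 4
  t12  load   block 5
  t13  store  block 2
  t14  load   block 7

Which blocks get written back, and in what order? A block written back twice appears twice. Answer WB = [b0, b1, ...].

WB = [3, 4, 6]

  0 | W B3 → L3 miss [D]
  1 | R B3 → L3 hit [D]
  2 | R B3 → L3 hit [D]
  3 | W B4 → L0 miss [D]
  4 | R B7 → L3 miss wb→B3 [-]
  5 | W B7 → L3 hit [D]
  6 | W B6 → L2 miss [D]
  7 | R B6 → L2 hit [D]
  8 | R B6 → L2 hit [D]
  9 | R B7 → L3 hit [D]
  10 | R B0 → L0 miss wb→B4 [-]
  11 | R B4 → L0 miss [-]
  12 | R B5 → L1 miss [-]
  13 | W B2 → L2 miss wb→B6 [D]
  14 | R B7 → L3 hit [D]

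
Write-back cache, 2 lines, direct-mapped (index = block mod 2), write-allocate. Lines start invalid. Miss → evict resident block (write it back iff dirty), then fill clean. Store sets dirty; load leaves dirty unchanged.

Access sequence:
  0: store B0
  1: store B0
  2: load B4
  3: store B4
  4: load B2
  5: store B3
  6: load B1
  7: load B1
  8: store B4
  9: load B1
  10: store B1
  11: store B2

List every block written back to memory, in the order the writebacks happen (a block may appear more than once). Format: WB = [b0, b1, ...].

WB = [0, 4, 3, 4]

0: W B0 → L0 miss [D]
1: W B0 → L0 hit [D]
2: R B4 → L0 miss wb→B0 [-]
3: W B4 → L0 hit [D]
4: R B2 → L0 miss wb→B4 [-]
5: W B3 → L1 miss [D]
6: R B1 → L1 miss wb→B3 [-]
7: R B1 → L1 hit [-]
8: W B4 → L0 miss [D]
9: R B1 → L1 hit [-]
10: W B1 → L1 hit [D]
11: W B2 → L0 miss wb→B4 [D]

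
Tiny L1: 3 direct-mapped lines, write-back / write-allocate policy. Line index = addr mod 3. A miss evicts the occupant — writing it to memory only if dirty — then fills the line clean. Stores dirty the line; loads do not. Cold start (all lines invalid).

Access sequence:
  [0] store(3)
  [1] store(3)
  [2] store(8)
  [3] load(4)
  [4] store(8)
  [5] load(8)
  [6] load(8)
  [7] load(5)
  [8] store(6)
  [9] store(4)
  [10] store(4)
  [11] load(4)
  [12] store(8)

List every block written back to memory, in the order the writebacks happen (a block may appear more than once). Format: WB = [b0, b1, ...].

WB = [8, 3]

0: W B3 → L0 miss [D]
1: W B3 → L0 hit [D]
2: W B8 → L2 miss [D]
3: R B4 → L1 miss [-]
4: W B8 → L2 hit [D]
5: R B8 → L2 hit [D]
6: R B8 → L2 hit [D]
7: R B5 → L2 miss wb→B8 [-]
8: W B6 → L0 miss wb→B3 [D]
9: W B4 → L1 hit [D]
10: W B4 → L1 hit [D]
11: R B4 → L1 hit [D]
12: W B8 → L2 miss [D]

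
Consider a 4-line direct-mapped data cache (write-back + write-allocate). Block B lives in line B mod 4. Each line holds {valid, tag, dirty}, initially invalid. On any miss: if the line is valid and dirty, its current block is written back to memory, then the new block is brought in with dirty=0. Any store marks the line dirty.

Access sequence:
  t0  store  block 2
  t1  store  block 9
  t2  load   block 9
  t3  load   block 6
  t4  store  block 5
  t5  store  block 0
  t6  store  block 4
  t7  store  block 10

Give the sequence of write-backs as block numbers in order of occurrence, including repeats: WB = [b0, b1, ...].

WB = [2, 9, 0]

0: W B2 → L2 miss [D]
1: W B9 → L1 miss [D]
2: R B9 → L1 hit [D]
3: R B6 → L2 miss wb→B2 [-]
4: W B5 → L1 miss wb→B9 [D]
5: W B0 → L0 miss [D]
6: W B4 → L0 miss wb→B0 [D]
7: W B10 → L2 miss [D]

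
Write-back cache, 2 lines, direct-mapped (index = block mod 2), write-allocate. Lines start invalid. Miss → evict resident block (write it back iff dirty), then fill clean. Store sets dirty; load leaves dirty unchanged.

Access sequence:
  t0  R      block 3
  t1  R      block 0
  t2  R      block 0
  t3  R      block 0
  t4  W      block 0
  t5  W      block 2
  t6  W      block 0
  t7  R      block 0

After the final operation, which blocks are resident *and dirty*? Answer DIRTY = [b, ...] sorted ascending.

  0 | R B3 → L1 miss [-]
  1 | R B0 → L0 miss [-]
  2 | R B0 → L0 hit [-]
  3 | R B0 → L0 hit [-]
  4 | W B0 → L0 hit [D]
  5 | W B2 → L0 miss wb→B0 [D]
  6 | W B0 → L0 miss wb→B2 [D]
  7 | R B0 → L0 hit [D]

DIRTY = [0]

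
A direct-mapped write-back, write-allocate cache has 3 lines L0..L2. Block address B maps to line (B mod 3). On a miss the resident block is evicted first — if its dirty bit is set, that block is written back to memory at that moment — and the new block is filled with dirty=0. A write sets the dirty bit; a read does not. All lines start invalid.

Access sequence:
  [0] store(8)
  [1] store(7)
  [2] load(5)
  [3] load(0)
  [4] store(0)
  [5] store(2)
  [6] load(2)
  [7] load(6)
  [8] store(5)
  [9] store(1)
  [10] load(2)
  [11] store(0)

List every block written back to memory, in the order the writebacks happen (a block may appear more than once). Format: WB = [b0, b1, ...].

WB = [8, 0, 2, 7, 5]

  0 | W B8 → L2 miss [D]
  1 | W B7 → L1 miss [D]
  2 | R B5 → L2 miss wb→B8 [-]
  3 | R B0 → L0 miss [-]
  4 | W B0 → L0 hit [D]
  5 | W B2 → L2 miss [D]
  6 | R B2 → L2 hit [D]
  7 | R B6 → L0 miss wb→B0 [-]
  8 | W B5 → L2 miss wb→B2 [D]
  9 | W B1 → L1 miss wb→B7 [D]
  10 | R B2 → L2 miss wb→B5 [-]
  11 | W B0 → L0 miss [D]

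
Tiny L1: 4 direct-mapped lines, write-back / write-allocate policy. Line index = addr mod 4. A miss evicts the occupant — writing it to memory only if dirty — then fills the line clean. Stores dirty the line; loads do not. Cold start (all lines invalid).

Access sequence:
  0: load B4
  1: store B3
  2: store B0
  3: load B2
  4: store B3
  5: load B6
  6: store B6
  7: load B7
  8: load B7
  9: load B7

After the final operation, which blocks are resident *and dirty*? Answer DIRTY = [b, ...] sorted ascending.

DIRTY = [0, 6]

0: R B4 -> L0 miss  d=-]
1: W B3 -> L3 miss  d=D]
2: W B0 -> L0 miss  d=D]
3: R B2 -> L2 miss  d=-]
4: W B3 -> L3 hit  d=D]
5: R B6 -> L2 miss  d=-]
6: W B6 -> L2 hit  d=D]
7: R B7 -> L3 miss wb->B3  d=-]
8: R B7 -> L3 hit  d=-]
9: R B7 -> L3 hit  d=-]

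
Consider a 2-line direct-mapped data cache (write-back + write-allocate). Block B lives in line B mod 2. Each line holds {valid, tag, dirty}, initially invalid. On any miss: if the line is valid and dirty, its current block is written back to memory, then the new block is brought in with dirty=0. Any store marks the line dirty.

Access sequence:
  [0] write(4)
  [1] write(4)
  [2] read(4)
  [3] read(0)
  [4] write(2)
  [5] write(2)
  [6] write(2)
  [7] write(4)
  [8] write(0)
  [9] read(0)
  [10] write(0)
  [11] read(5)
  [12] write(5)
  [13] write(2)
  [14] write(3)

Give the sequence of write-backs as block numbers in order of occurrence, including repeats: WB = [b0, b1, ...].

WB = [4, 2, 4, 0, 5]

0: W B4 -> L0 miss  d=D]
1: W B4 -> L0 hit  d=D]
2: R B4 -> L0 hit  d=D]
3: R B0 -> L0 miss wb->B4  d=-]
4: W B2 -> L0 miss  d=D]
5: W B2 -> L0 hit  d=D]
6: W B2 -> L0 hit  d=D]
7: W B4 -> L0 miss wb->B2  d=D]
8: W B0 -> L0 miss wb->B4  d=D]
9: R B0 -> L0 hit  d=D]
10: W B0 -> L0 hit  d=D]
11: R B5 -> L1 miss  d=-]
12: W B5 -> L1 hit  d=D]
13: W B2 -> L0 miss wb->B0  d=D]
14: W B3 -> L1 miss wb->B5  d=D]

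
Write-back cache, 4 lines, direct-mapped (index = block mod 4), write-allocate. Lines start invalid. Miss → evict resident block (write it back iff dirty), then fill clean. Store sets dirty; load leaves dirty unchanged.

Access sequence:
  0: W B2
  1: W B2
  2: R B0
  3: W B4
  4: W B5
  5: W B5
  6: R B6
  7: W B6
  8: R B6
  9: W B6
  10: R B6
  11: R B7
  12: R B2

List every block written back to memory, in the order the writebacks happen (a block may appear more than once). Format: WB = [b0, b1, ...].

0: W B2 -> L2 miss  d=D]
1: W B2 -> L2 hit  d=D]
2: R B0 -> L0 miss  d=-]
3: W B4 -> L0 miss  d=D]
4: W B5 -> L1 miss  d=D]
5: W B5 -> L1 hit  d=D]
6: R B6 -> L2 miss wb->B2  d=-]
7: W B6 -> L2 hit  d=D]
8: R B6 -> L2 hit  d=D]
9: W B6 -> L2 hit  d=D]
10: R B6 -> L2 hit  d=D]
11: R B7 -> L3 miss  d=-]
12: R B2 -> L2 miss wb->B6  d=-]

WB = [2, 6]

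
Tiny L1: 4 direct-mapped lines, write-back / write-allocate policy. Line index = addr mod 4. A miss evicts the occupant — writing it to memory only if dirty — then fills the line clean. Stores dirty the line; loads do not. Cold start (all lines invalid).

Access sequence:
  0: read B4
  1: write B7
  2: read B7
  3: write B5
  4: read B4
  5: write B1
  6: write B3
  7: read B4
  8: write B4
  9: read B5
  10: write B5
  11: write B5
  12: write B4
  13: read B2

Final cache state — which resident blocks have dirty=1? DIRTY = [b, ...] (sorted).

0: R B4 → L0 miss [-]
1: W B7 → L3 miss [D]
2: R B7 → L3 hit [D]
3: W B5 → L1 miss [D]
4: R B4 → L0 hit [-]
5: W B1 → L1 miss wb→B5 [D]
6: W B3 → L3 miss wb→B7 [D]
7: R B4 → L0 hit [-]
8: W B4 → L0 hit [D]
9: R B5 → L1 miss wb→B1 [-]
10: W B5 → L1 hit [D]
11: W B5 → L1 hit [D]
12: W B4 → L0 hit [D]
13: R B2 → L2 miss [-]

DIRTY = [3, 4, 5]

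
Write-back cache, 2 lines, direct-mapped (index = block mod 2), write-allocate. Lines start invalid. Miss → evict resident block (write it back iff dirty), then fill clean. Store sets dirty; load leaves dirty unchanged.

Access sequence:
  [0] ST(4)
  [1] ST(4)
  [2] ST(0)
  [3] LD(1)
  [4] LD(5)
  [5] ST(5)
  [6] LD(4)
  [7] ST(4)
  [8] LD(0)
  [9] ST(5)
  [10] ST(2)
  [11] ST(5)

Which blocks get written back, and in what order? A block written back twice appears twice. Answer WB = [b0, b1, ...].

  0 | W B4 → L0 miss [D]
  1 | W B4 → L0 hit [D]
  2 | W B0 → L0 miss wb→B4 [D]
  3 | R B1 → L1 miss [-]
  4 | R B5 → L1 miss [-]
  5 | W B5 → L1 hit [D]
  6 | R B4 → L0 miss wb→B0 [-]
  7 | W B4 → L0 hit [D]
  8 | R B0 → L0 miss wb→B4 [-]
  9 | W B5 → L1 hit [D]
  10 | W B2 → L0 miss [D]
  11 | W B5 → L1 hit [D]

WB = [4, 0, 4]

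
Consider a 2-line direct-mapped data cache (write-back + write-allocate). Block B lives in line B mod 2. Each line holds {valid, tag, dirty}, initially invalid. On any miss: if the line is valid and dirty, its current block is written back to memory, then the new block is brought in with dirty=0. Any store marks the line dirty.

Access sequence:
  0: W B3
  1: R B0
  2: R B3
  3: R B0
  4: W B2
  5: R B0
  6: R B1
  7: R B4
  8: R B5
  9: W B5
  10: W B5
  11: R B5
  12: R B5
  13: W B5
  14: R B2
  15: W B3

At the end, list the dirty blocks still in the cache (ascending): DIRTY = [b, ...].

0: W B3 → L1 miss [D]
1: R B0 → L0 miss [-]
2: R B3 → L1 hit [D]
3: R B0 → L0 hit [-]
4: W B2 → L0 miss [D]
5: R B0 → L0 miss wb→B2 [-]
6: R B1 → L1 miss wb→B3 [-]
7: R B4 → L0 miss [-]
8: R B5 → L1 miss [-]
9: W B5 → L1 hit [D]
10: W B5 → L1 hit [D]
11: R B5 → L1 hit [D]
12: R B5 → L1 hit [D]
13: W B5 → L1 hit [D]
14: R B2 → L0 miss [-]
15: W B3 → L1 miss wb→B5 [D]

DIRTY = [3]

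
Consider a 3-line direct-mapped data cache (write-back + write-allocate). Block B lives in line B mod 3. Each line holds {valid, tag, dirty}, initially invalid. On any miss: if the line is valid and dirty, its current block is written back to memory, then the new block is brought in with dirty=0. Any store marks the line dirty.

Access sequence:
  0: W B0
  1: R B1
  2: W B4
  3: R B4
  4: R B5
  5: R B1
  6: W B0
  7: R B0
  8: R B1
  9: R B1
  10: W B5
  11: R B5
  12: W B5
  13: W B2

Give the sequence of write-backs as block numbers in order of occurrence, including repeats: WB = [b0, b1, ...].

WB = [4, 5]

  0 | W B0 → L0 miss [D]
  1 | R B1 → L1 miss [-]
  2 | W B4 → L1 miss [D]
  3 | R B4 → L1 hit [D]
  4 | R B5 → L2 miss [-]
  5 | R B1 → L1 miss wb→B4 [-]
  6 | W B0 → L0 hit [D]
  7 | R B0 → L0 hit [D]
  8 | R B1 → L1 hit [-]
  9 | R B1 → L1 hit [-]
  10 | W B5 → L2 hit [D]
  11 | R B5 → L2 hit [D]
  12 | W B5 → L2 hit [D]
  13 | W B2 → L2 miss wb→B5 [D]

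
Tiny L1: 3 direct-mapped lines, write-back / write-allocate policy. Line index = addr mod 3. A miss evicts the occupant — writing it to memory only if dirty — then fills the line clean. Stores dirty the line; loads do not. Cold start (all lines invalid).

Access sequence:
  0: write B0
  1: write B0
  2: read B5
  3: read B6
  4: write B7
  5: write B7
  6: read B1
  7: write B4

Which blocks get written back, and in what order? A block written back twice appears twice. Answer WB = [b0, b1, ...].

0: W B0 -> L0 miss  d=D]
1: W B0 -> L0 hit  d=D]
2: R B5 -> L2 miss  d=-]
3: R B6 -> L0 miss wb->B0  d=-]
4: W B7 -> L1 miss  d=D]
5: W B7 -> L1 hit  d=D]
6: R B1 -> L1 miss wb->B7  d=-]
7: W B4 -> L1 miss  d=D]

WB = [0, 7]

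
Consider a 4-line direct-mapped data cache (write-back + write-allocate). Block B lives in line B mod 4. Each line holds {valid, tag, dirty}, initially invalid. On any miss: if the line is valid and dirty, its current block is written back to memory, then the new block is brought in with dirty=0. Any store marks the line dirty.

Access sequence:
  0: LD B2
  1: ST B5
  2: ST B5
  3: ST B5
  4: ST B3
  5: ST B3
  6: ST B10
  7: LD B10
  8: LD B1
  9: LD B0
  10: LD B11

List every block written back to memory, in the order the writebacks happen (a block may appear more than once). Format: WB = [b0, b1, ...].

WB = [5, 3]

  0 | R B2 → L2 miss [-]
  1 | W B5 → L1 miss [D]
  2 | W B5 → L1 hit [D]
  3 | W B5 → L1 hit [D]
  4 | W B3 → L3 miss [D]
  5 | W B3 → L3 hit [D]
  6 | W B10 → L2 miss [D]
  7 | R B10 → L2 hit [D]
  8 | R B1 → L1 miss wb→B5 [-]
  9 | R B0 → L0 miss [-]
  10 | R B11 → L3 miss wb→B3 [-]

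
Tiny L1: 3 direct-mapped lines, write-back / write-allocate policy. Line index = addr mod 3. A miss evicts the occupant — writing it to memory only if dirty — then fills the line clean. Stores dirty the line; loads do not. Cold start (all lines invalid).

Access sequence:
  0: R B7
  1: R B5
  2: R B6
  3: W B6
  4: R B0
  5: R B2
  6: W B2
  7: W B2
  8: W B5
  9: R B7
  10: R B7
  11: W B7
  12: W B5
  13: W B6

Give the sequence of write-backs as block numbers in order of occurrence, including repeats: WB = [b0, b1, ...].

0: R B7 -> L1 miss  d=-]
1: R B5 -> L2 miss  d=-]
2: R B6 -> L0 miss  d=-]
3: W B6 -> L0 hit  d=D]
4: R B0 -> L0 miss wb->B6  d=-]
5: R B2 -> L2 miss  d=-]
6: W B2 -> L2 hit  d=D]
7: W B2 -> L2 hit  d=D]
8: W B5 -> L2 miss wb->B2  d=D]
9: R B7 -> L1 hit  d=-]
10: R B7 -> L1 hit  d=-]
11: W B7 -> L1 hit  d=D]
12: W B5 -> L2 hit  d=D]
13: W B6 -> L0 miss  d=D]

WB = [6, 2]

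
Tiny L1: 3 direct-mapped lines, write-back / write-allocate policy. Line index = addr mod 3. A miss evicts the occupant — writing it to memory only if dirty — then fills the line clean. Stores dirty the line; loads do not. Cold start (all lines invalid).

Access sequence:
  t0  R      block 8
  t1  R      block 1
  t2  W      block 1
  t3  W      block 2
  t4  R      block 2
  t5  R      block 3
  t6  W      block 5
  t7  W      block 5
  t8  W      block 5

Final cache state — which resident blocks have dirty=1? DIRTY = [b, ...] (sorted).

DIRTY = [1, 5]

  0 | R B8 → L2 miss [-]
  1 | R B1 → L1 miss [-]
  2 | W B1 → L1 hit [D]
  3 | W B2 → L2 miss [D]
  4 | R B2 → L2 hit [D]
  5 | R B3 → L0 miss [-]
  6 | W B5 → L2 miss wb→B2 [D]
  7 | W B5 → L2 hit [D]
  8 | W B5 → L2 hit [D]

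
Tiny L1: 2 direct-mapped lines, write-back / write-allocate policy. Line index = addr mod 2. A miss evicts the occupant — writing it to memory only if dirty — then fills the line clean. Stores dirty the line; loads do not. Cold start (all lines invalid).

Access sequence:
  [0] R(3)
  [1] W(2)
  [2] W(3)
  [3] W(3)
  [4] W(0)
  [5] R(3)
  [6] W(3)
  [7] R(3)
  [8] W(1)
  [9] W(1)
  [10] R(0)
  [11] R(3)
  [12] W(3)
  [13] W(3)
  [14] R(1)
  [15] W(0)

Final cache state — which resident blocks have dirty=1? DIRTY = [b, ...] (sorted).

0: R B3 → L1 miss [-]
1: W B2 → L0 miss [D]
2: W B3 → L1 hit [D]
3: W B3 → L1 hit [D]
4: W B0 → L0 miss wb→B2 [D]
5: R B3 → L1 hit [D]
6: W B3 → L1 hit [D]
7: R B3 → L1 hit [D]
8: W B1 → L1 miss wb→B3 [D]
9: W B1 → L1 hit [D]
10: R B0 → L0 hit [D]
11: R B3 → L1 miss wb→B1 [-]
12: W B3 → L1 hit [D]
13: W B3 → L1 hit [D]
14: R B1 → L1 miss wb→B3 [-]
15: W B0 → L0 hit [D]

DIRTY = [0]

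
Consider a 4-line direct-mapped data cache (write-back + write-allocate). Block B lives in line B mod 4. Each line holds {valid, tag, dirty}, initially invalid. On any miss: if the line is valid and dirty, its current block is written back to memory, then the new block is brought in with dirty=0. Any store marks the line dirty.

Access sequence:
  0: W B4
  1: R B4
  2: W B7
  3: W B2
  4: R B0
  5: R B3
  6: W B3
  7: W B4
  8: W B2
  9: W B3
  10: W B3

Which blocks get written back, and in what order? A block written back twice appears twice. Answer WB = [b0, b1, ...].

  0 | W B4 → L0 miss [D]
  1 | R B4 → L0 hit [D]
  2 | W B7 → L3 miss [D]
  3 | W B2 → L2 miss [D]
  4 | R B0 → L0 miss wb→B4 [-]
  5 | R B3 → L3 miss wb→B7 [-]
  6 | W B3 → L3 hit [D]
  7 | W B4 → L0 miss [D]
  8 | W B2 → L2 hit [D]
  9 | W B3 → L3 hit [D]
  10 | W B3 → L3 hit [D]

WB = [4, 7]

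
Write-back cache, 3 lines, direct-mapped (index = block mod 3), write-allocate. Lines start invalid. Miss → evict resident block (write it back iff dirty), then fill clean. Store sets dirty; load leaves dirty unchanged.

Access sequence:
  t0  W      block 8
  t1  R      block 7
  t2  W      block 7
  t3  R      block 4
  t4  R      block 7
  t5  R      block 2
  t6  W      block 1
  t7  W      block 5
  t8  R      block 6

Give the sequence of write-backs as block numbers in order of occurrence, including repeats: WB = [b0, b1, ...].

  0 | W B8 → L2 miss [D]
  1 | R B7 → L1 miss [-]
  2 | W B7 → L1 hit [D]
  3 | R B4 → L1 miss wb→B7 [-]
  4 | R B7 → L1 miss [-]
  5 | R B2 → L2 miss wb→B8 [-]
  6 | W B1 → L1 miss [D]
  7 | W B5 → L2 miss [D]
  8 | R B6 → L0 miss [-]

WB = [7, 8]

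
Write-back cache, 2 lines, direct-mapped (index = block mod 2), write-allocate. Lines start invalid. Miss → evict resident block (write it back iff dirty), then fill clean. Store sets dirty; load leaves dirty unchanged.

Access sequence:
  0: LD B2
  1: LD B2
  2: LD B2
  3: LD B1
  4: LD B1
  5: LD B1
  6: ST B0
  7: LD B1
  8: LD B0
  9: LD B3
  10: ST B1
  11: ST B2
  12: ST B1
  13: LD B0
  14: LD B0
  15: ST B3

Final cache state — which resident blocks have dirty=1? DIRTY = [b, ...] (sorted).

DIRTY = [3]

0: R B2 → L0 miss [-]
1: R B2 → L0 hit [-]
2: R B2 → L0 hit [-]
3: R B1 → L1 miss [-]
4: R B1 → L1 hit [-]
5: R B1 → L1 hit [-]
6: W B0 → L0 miss [D]
7: R B1 → L1 hit [-]
8: R B0 → L0 hit [D]
9: R B3 → L1 miss [-]
10: W B1 → L1 miss [D]
11: W B2 → L0 miss wb→B0 [D]
12: W B1 → L1 hit [D]
13: R B0 → L0 miss wb→B2 [-]
14: R B0 → L0 hit [-]
15: W B3 → L1 miss wb→B1 [D]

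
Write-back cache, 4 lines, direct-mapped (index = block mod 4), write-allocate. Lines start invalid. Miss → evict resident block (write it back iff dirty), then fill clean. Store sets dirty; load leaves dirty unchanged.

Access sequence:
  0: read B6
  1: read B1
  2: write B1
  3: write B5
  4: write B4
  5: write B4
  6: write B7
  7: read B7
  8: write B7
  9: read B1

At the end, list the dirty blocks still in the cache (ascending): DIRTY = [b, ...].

DIRTY = [4, 7]

  0 | R B6 → L2 miss [-]
  1 | R B1 → L1 miss [-]
  2 | W B1 → L1 hit [D]
  3 | W B5 → L1 miss wb→B1 [D]
  4 | W B4 → L0 miss [D]
  5 | W B4 → L0 hit [D]
  6 | W B7 → L3 miss [D]
  7 | R B7 → L3 hit [D]
  8 | W B7 → L3 hit [D]
  9 | R B1 → L1 miss wb→B5 [-]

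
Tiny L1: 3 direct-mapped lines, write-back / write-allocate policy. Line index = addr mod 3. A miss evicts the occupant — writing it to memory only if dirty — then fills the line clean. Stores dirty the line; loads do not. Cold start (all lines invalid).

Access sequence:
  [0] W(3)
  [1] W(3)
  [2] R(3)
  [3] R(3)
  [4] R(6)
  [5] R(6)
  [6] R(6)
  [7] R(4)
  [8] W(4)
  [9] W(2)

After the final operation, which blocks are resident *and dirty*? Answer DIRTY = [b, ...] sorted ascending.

0: W B3 -> L0 miss  d=D]
1: W B3 -> L0 hit  d=D]
2: R B3 -> L0 hit  d=D]
3: R B3 -> L0 hit  d=D]
4: R B6 -> L0 miss wb->B3  d=-]
5: R B6 -> L0 hit  d=-]
6: R B6 -> L0 hit  d=-]
7: R B4 -> L1 miss  d=-]
8: W B4 -> L1 hit  d=D]
9: W B2 -> L2 miss  d=D]

DIRTY = [2, 4]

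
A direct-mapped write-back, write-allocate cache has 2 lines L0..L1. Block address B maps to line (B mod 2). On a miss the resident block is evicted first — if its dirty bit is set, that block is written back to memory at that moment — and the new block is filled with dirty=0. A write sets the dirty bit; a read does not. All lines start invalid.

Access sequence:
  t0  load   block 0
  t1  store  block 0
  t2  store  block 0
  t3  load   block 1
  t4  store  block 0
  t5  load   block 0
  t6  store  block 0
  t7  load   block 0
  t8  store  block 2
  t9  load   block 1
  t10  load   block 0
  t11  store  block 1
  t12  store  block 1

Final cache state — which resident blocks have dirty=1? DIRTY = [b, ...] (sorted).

0: R B0 → L0 miss [-]
1: W B0 → L0 hit [D]
2: W B0 → L0 hit [D]
3: R B1 → L1 miss [-]
4: W B0 → L0 hit [D]
5: R B0 → L0 hit [D]
6: W B0 → L0 hit [D]
7: R B0 → L0 hit [D]
8: W B2 → L0 miss wb→B0 [D]
9: R B1 → L1 hit [-]
10: R B0 → L0 miss wb→B2 [-]
11: W B1 → L1 hit [D]
12: W B1 → L1 hit [D]

DIRTY = [1]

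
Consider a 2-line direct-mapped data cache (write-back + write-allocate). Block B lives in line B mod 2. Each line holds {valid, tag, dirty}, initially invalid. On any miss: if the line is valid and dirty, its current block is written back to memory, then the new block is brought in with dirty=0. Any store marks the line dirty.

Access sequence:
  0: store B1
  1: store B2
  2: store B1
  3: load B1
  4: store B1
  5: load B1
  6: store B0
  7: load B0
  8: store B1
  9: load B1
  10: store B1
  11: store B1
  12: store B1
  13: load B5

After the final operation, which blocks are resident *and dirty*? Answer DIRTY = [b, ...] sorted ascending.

DIRTY = [0]

0: W B1 -> L1 miss  d=D]
1: W B2 -> L0 miss  d=D]
2: W B1 -> L1 hit  d=D]
3: R B1 -> L1 hit  d=D]
4: W B1 -> L1 hit  d=D]
5: R B1 -> L1 hit  d=D]
6: W B0 -> L0 miss wb->B2  d=D]
7: R B0 -> L0 hit  d=D]
8: W B1 -> L1 hit  d=D]
9: R B1 -> L1 hit  d=D]
10: W B1 -> L1 hit  d=D]
11: W B1 -> L1 hit  d=D]
12: W B1 -> L1 hit  d=D]
13: R B5 -> L1 miss wb->B1  d=-]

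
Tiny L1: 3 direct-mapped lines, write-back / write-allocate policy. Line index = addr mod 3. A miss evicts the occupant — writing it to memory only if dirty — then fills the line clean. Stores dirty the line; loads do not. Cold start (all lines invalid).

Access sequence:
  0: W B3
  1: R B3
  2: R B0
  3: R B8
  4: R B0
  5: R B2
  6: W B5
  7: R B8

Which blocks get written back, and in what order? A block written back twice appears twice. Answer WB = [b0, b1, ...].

  0 | W B3 → L0 miss [D]
  1 | R B3 → L0 hit [D]
  2 | R B0 → L0 miss wb→B3 [-]
  3 | R B8 → L2 miss [-]
  4 | R B0 → L0 hit [-]
  5 | R B2 → L2 miss [-]
  6 | W B5 → L2 miss [D]
  7 | R B8 → L2 miss wb→B5 [-]

WB = [3, 5]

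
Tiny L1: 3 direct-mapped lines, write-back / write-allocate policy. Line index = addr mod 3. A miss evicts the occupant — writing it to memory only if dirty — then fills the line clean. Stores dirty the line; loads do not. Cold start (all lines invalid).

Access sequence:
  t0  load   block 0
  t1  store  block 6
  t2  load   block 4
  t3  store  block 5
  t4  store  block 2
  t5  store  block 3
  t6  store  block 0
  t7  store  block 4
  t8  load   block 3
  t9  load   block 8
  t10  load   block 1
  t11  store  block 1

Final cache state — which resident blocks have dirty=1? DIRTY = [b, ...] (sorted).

DIRTY = [1]

0: R B0 → L0 miss [-]
1: W B6 → L0 miss [D]
2: R B4 → L1 miss [-]
3: W B5 → L2 miss [D]
4: W B2 → L2 miss wb→B5 [D]
5: W B3 → L0 miss wb→B6 [D]
6: W B0 → L0 miss wb→B3 [D]
7: W B4 → L1 hit [D]
8: R B3 → L0 miss wb→B0 [-]
9: R B8 → L2 miss wb→B2 [-]
10: R B1 → L1 miss wb→B4 [-]
11: W B1 → L1 hit [D]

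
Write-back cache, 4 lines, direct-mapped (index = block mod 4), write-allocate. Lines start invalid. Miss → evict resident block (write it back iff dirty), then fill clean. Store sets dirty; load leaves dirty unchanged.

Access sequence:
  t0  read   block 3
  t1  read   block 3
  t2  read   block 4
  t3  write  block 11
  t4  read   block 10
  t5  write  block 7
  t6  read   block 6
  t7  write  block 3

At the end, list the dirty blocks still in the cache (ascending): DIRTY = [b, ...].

0: R B3 -> L3 miss  d=-]
1: R B3 -> L3 hit  d=-]
2: R B4 -> L0 miss  d=-]
3: W B11 -> L3 miss  d=D]
4: R B10 -> L2 miss  d=-]
5: W B7 -> L3 miss wb->B11  d=D]
6: R B6 -> L2 miss  d=-]
7: W B3 -> L3 miss wb->B7  d=D]

DIRTY = [3]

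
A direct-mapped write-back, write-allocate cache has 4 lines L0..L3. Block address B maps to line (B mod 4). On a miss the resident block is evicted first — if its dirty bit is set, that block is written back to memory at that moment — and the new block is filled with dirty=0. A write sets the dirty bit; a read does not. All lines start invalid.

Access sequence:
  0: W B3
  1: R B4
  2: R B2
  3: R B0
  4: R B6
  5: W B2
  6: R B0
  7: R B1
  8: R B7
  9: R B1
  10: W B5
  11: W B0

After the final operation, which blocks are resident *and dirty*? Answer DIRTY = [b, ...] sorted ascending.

DIRTY = [0, 2, 5]

  0 | W B3 → L3 miss [D]
  1 | R B4 → L0 miss [-]
  2 | R B2 → L2 miss [-]
  3 | R B0 → L0 miss [-]
  4 | R B6 → L2 miss [-]
  5 | W B2 → L2 miss [D]
  6 | R B0 → L0 hit [-]
  7 | R B1 → L1 miss [-]
  8 | R B7 → L3 miss wb→B3 [-]
  9 | R B1 → L1 hit [-]
  10 | W B5 → L1 miss [D]
  11 | W B0 → L0 hit [D]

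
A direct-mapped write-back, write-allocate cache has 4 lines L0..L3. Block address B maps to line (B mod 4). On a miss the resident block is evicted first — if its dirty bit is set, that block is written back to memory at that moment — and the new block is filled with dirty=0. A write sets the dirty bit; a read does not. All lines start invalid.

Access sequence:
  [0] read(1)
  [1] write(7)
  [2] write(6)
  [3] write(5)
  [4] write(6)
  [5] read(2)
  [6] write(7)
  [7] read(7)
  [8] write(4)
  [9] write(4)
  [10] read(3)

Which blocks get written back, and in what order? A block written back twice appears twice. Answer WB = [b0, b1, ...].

WB = [6, 7]

  0 | R B1 → L1 miss [-]
  1 | W B7 → L3 miss [D]
  2 | W B6 → L2 miss [D]
  3 | W B5 → L1 miss [D]
  4 | W B6 → L2 hit [D]
  5 | R B2 → L2 miss wb→B6 [-]
  6 | W B7 → L3 hit [D]
  7 | R B7 → L3 hit [D]
  8 | W B4 → L0 miss [D]
  9 | W B4 → L0 hit [D]
  10 | R B3 → L3 miss wb→B7 [-]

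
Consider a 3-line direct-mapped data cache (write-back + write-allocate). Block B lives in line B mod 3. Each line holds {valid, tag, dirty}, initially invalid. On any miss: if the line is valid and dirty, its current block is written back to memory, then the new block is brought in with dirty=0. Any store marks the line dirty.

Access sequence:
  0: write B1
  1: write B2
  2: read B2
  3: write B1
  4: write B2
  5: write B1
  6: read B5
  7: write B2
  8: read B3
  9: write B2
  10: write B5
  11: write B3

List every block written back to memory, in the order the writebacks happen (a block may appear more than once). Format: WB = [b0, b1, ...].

0: W B1 → L1 miss [D]
1: W B2 → L2 miss [D]
2: R B2 → L2 hit [D]
3: W B1 → L1 hit [D]
4: W B2 → L2 hit [D]
5: W B1 → L1 hit [D]
6: R B5 → L2 miss wb→B2 [-]
7: W B2 → L2 miss [D]
8: R B3 → L0 miss [-]
9: W B2 → L2 hit [D]
10: W B5 → L2 miss wb→B2 [D]
11: W B3 → L0 hit [D]

WB = [2, 2]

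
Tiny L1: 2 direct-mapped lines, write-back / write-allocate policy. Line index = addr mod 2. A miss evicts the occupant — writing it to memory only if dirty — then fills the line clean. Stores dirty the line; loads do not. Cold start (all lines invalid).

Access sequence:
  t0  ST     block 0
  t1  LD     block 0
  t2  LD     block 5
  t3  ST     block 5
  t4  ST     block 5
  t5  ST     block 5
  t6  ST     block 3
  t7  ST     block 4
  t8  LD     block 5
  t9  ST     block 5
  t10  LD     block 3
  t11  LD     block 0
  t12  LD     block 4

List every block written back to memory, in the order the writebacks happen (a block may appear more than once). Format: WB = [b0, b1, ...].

  0 | W B0 → L0 miss [D]
  1 | R B0 → L0 hit [D]
  2 | R B5 → L1 miss [-]
  3 | W B5 → L1 hit [D]
  4 | W B5 → L1 hit [D]
  5 | W B5 → L1 hit [D]
  6 | W B3 → L1 miss wb→B5 [D]
  7 | W B4 → L0 miss wb→B0 [D]
  8 | R B5 → L1 miss wb→B3 [-]
  9 | W B5 → L1 hit [D]
  10 | R B3 → L1 miss wb→B5 [-]
  11 | R B0 → L0 miss wb→B4 [-]
  12 | R B4 → L0 miss [-]

WB = [5, 0, 3, 5, 4]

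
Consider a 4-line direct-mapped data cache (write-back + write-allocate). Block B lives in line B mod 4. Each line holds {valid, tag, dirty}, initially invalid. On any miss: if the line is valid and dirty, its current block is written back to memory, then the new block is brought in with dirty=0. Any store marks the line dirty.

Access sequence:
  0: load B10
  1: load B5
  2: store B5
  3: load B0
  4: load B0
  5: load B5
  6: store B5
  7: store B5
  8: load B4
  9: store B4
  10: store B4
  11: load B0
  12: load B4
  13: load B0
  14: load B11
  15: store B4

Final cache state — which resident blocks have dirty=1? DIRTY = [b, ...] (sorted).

DIRTY = [4, 5]

  0 | R B10 → L2 miss [-]
  1 | R B5 → L1 miss [-]
  2 | W B5 → L1 hit [D]
  3 | R B0 → L0 miss [-]
  4 | R B0 → L0 hit [-]
  5 | R B5 → L1 hit [D]
  6 | W B5 → L1 hit [D]
  7 | W B5 → L1 hit [D]
  8 | R B4 → L0 miss [-]
  9 | W B4 → L0 hit [D]
  10 | W B4 → L0 hit [D]
  11 | R B0 → L0 miss wb→B4 [-]
  12 | R B4 → L0 miss [-]
  13 | R B0 → L0 miss [-]
  14 | R B11 → L3 miss [-]
  15 | W B4 → L0 miss [D]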